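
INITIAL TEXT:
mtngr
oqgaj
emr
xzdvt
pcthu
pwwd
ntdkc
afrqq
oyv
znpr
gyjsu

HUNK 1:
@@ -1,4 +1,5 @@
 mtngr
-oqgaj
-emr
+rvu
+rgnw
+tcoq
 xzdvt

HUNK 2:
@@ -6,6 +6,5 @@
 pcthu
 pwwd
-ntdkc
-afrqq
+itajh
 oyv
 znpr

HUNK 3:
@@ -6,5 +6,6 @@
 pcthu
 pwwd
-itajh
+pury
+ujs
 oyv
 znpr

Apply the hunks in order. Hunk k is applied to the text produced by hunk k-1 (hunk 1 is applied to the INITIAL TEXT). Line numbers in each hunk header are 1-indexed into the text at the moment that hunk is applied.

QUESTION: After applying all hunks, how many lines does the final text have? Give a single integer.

Hunk 1: at line 1 remove [oqgaj,emr] add [rvu,rgnw,tcoq] -> 12 lines: mtngr rvu rgnw tcoq xzdvt pcthu pwwd ntdkc afrqq oyv znpr gyjsu
Hunk 2: at line 6 remove [ntdkc,afrqq] add [itajh] -> 11 lines: mtngr rvu rgnw tcoq xzdvt pcthu pwwd itajh oyv znpr gyjsu
Hunk 3: at line 6 remove [itajh] add [pury,ujs] -> 12 lines: mtngr rvu rgnw tcoq xzdvt pcthu pwwd pury ujs oyv znpr gyjsu
Final line count: 12

Answer: 12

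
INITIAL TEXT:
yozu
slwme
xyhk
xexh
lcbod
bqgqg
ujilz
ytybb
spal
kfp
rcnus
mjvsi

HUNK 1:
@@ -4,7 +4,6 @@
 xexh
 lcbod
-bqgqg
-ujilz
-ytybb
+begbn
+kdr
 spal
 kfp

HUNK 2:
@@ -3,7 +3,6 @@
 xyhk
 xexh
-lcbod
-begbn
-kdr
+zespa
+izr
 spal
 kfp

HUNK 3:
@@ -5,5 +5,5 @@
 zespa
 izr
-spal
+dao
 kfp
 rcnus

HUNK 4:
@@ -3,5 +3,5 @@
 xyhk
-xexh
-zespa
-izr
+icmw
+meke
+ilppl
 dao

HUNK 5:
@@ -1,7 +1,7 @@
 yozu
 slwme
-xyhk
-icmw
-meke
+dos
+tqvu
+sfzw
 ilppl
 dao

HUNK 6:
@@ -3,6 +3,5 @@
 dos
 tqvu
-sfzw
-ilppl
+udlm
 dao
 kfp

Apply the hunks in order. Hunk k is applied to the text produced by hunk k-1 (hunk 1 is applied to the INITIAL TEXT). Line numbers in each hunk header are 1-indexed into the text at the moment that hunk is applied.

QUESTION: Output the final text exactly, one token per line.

Hunk 1: at line 4 remove [bqgqg,ujilz,ytybb] add [begbn,kdr] -> 11 lines: yozu slwme xyhk xexh lcbod begbn kdr spal kfp rcnus mjvsi
Hunk 2: at line 3 remove [lcbod,begbn,kdr] add [zespa,izr] -> 10 lines: yozu slwme xyhk xexh zespa izr spal kfp rcnus mjvsi
Hunk 3: at line 5 remove [spal] add [dao] -> 10 lines: yozu slwme xyhk xexh zespa izr dao kfp rcnus mjvsi
Hunk 4: at line 3 remove [xexh,zespa,izr] add [icmw,meke,ilppl] -> 10 lines: yozu slwme xyhk icmw meke ilppl dao kfp rcnus mjvsi
Hunk 5: at line 1 remove [xyhk,icmw,meke] add [dos,tqvu,sfzw] -> 10 lines: yozu slwme dos tqvu sfzw ilppl dao kfp rcnus mjvsi
Hunk 6: at line 3 remove [sfzw,ilppl] add [udlm] -> 9 lines: yozu slwme dos tqvu udlm dao kfp rcnus mjvsi

Answer: yozu
slwme
dos
tqvu
udlm
dao
kfp
rcnus
mjvsi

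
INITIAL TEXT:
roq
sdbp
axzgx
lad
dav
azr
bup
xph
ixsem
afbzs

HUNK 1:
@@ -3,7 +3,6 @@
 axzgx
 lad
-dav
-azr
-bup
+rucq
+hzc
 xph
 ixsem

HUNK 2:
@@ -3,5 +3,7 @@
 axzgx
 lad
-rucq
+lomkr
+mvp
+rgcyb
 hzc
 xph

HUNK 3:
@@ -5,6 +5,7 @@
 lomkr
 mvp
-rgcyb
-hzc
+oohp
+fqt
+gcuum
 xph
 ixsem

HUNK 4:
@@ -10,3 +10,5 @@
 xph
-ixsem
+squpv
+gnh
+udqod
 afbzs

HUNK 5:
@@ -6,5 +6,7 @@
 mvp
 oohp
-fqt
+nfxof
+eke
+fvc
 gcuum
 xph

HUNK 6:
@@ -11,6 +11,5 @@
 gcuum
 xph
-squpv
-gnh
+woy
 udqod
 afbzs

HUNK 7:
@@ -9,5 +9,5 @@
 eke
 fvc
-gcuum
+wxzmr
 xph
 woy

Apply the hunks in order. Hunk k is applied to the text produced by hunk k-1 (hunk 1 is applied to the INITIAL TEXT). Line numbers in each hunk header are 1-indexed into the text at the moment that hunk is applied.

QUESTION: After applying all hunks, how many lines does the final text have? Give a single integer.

Answer: 15

Derivation:
Hunk 1: at line 3 remove [dav,azr,bup] add [rucq,hzc] -> 9 lines: roq sdbp axzgx lad rucq hzc xph ixsem afbzs
Hunk 2: at line 3 remove [rucq] add [lomkr,mvp,rgcyb] -> 11 lines: roq sdbp axzgx lad lomkr mvp rgcyb hzc xph ixsem afbzs
Hunk 3: at line 5 remove [rgcyb,hzc] add [oohp,fqt,gcuum] -> 12 lines: roq sdbp axzgx lad lomkr mvp oohp fqt gcuum xph ixsem afbzs
Hunk 4: at line 10 remove [ixsem] add [squpv,gnh,udqod] -> 14 lines: roq sdbp axzgx lad lomkr mvp oohp fqt gcuum xph squpv gnh udqod afbzs
Hunk 5: at line 6 remove [fqt] add [nfxof,eke,fvc] -> 16 lines: roq sdbp axzgx lad lomkr mvp oohp nfxof eke fvc gcuum xph squpv gnh udqod afbzs
Hunk 6: at line 11 remove [squpv,gnh] add [woy] -> 15 lines: roq sdbp axzgx lad lomkr mvp oohp nfxof eke fvc gcuum xph woy udqod afbzs
Hunk 7: at line 9 remove [gcuum] add [wxzmr] -> 15 lines: roq sdbp axzgx lad lomkr mvp oohp nfxof eke fvc wxzmr xph woy udqod afbzs
Final line count: 15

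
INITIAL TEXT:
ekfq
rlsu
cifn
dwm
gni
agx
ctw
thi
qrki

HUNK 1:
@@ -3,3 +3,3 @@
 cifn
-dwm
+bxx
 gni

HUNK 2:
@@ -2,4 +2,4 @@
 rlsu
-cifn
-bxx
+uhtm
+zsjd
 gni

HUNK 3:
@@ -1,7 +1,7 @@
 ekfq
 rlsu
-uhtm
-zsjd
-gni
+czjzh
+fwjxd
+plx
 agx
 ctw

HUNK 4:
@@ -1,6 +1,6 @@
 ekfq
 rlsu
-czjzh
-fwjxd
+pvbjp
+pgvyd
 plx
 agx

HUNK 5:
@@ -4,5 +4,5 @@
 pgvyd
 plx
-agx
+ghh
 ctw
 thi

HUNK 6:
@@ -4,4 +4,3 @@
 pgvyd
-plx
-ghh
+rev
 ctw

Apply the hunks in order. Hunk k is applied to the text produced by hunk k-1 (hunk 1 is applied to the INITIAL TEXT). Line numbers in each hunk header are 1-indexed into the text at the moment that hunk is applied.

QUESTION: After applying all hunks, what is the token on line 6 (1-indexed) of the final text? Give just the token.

Hunk 1: at line 3 remove [dwm] add [bxx] -> 9 lines: ekfq rlsu cifn bxx gni agx ctw thi qrki
Hunk 2: at line 2 remove [cifn,bxx] add [uhtm,zsjd] -> 9 lines: ekfq rlsu uhtm zsjd gni agx ctw thi qrki
Hunk 3: at line 1 remove [uhtm,zsjd,gni] add [czjzh,fwjxd,plx] -> 9 lines: ekfq rlsu czjzh fwjxd plx agx ctw thi qrki
Hunk 4: at line 1 remove [czjzh,fwjxd] add [pvbjp,pgvyd] -> 9 lines: ekfq rlsu pvbjp pgvyd plx agx ctw thi qrki
Hunk 5: at line 4 remove [agx] add [ghh] -> 9 lines: ekfq rlsu pvbjp pgvyd plx ghh ctw thi qrki
Hunk 6: at line 4 remove [plx,ghh] add [rev] -> 8 lines: ekfq rlsu pvbjp pgvyd rev ctw thi qrki
Final line 6: ctw

Answer: ctw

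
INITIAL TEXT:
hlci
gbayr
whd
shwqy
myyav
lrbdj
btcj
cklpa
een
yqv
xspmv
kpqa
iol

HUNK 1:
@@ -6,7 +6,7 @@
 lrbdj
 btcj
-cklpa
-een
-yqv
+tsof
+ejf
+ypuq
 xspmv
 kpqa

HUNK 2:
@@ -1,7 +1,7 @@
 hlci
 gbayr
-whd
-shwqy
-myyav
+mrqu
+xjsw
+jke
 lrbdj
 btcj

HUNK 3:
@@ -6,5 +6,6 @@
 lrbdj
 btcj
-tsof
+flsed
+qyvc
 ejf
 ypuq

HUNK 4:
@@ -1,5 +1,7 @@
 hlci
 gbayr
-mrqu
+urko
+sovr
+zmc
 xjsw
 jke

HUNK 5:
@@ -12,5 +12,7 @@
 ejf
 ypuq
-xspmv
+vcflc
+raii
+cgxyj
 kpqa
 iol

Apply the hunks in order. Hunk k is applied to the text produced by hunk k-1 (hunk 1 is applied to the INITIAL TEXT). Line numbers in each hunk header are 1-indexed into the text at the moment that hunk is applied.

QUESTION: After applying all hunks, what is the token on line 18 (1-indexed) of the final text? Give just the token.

Answer: iol

Derivation:
Hunk 1: at line 6 remove [cklpa,een,yqv] add [tsof,ejf,ypuq] -> 13 lines: hlci gbayr whd shwqy myyav lrbdj btcj tsof ejf ypuq xspmv kpqa iol
Hunk 2: at line 1 remove [whd,shwqy,myyav] add [mrqu,xjsw,jke] -> 13 lines: hlci gbayr mrqu xjsw jke lrbdj btcj tsof ejf ypuq xspmv kpqa iol
Hunk 3: at line 6 remove [tsof] add [flsed,qyvc] -> 14 lines: hlci gbayr mrqu xjsw jke lrbdj btcj flsed qyvc ejf ypuq xspmv kpqa iol
Hunk 4: at line 1 remove [mrqu] add [urko,sovr,zmc] -> 16 lines: hlci gbayr urko sovr zmc xjsw jke lrbdj btcj flsed qyvc ejf ypuq xspmv kpqa iol
Hunk 5: at line 12 remove [xspmv] add [vcflc,raii,cgxyj] -> 18 lines: hlci gbayr urko sovr zmc xjsw jke lrbdj btcj flsed qyvc ejf ypuq vcflc raii cgxyj kpqa iol
Final line 18: iol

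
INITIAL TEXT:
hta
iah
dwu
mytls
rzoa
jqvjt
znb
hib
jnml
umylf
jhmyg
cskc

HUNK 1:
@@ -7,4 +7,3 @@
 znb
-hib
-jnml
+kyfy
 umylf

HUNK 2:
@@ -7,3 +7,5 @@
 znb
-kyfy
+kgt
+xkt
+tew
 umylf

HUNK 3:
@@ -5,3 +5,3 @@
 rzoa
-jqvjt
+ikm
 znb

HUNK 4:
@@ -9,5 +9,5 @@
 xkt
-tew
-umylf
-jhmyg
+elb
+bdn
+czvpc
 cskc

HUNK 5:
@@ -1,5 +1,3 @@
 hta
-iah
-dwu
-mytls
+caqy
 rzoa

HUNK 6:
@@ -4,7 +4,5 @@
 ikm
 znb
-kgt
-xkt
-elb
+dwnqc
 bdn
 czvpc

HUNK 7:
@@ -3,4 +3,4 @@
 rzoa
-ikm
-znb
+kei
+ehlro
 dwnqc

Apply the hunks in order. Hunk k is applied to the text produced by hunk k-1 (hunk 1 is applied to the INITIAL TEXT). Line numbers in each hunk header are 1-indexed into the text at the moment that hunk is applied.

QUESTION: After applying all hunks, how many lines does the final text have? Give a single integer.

Hunk 1: at line 7 remove [hib,jnml] add [kyfy] -> 11 lines: hta iah dwu mytls rzoa jqvjt znb kyfy umylf jhmyg cskc
Hunk 2: at line 7 remove [kyfy] add [kgt,xkt,tew] -> 13 lines: hta iah dwu mytls rzoa jqvjt znb kgt xkt tew umylf jhmyg cskc
Hunk 3: at line 5 remove [jqvjt] add [ikm] -> 13 lines: hta iah dwu mytls rzoa ikm znb kgt xkt tew umylf jhmyg cskc
Hunk 4: at line 9 remove [tew,umylf,jhmyg] add [elb,bdn,czvpc] -> 13 lines: hta iah dwu mytls rzoa ikm znb kgt xkt elb bdn czvpc cskc
Hunk 5: at line 1 remove [iah,dwu,mytls] add [caqy] -> 11 lines: hta caqy rzoa ikm znb kgt xkt elb bdn czvpc cskc
Hunk 6: at line 4 remove [kgt,xkt,elb] add [dwnqc] -> 9 lines: hta caqy rzoa ikm znb dwnqc bdn czvpc cskc
Hunk 7: at line 3 remove [ikm,znb] add [kei,ehlro] -> 9 lines: hta caqy rzoa kei ehlro dwnqc bdn czvpc cskc
Final line count: 9

Answer: 9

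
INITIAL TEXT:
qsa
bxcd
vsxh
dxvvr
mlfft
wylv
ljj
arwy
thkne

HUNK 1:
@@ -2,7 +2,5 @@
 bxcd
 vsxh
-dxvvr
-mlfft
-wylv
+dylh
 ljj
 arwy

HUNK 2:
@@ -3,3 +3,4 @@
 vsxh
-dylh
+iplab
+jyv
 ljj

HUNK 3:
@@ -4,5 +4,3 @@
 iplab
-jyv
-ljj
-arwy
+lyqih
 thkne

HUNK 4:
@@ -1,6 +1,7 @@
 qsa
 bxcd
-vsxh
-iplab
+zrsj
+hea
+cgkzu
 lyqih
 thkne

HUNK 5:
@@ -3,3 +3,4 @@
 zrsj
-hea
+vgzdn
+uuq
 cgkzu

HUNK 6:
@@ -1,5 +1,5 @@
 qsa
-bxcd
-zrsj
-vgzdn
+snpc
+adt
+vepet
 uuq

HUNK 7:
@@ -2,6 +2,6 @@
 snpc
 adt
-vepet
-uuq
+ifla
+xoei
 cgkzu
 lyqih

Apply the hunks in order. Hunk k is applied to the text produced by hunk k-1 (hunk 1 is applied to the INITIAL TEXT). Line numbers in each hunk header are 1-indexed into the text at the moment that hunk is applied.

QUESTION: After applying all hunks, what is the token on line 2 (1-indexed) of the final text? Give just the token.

Hunk 1: at line 2 remove [dxvvr,mlfft,wylv] add [dylh] -> 7 lines: qsa bxcd vsxh dylh ljj arwy thkne
Hunk 2: at line 3 remove [dylh] add [iplab,jyv] -> 8 lines: qsa bxcd vsxh iplab jyv ljj arwy thkne
Hunk 3: at line 4 remove [jyv,ljj,arwy] add [lyqih] -> 6 lines: qsa bxcd vsxh iplab lyqih thkne
Hunk 4: at line 1 remove [vsxh,iplab] add [zrsj,hea,cgkzu] -> 7 lines: qsa bxcd zrsj hea cgkzu lyqih thkne
Hunk 5: at line 3 remove [hea] add [vgzdn,uuq] -> 8 lines: qsa bxcd zrsj vgzdn uuq cgkzu lyqih thkne
Hunk 6: at line 1 remove [bxcd,zrsj,vgzdn] add [snpc,adt,vepet] -> 8 lines: qsa snpc adt vepet uuq cgkzu lyqih thkne
Hunk 7: at line 2 remove [vepet,uuq] add [ifla,xoei] -> 8 lines: qsa snpc adt ifla xoei cgkzu lyqih thkne
Final line 2: snpc

Answer: snpc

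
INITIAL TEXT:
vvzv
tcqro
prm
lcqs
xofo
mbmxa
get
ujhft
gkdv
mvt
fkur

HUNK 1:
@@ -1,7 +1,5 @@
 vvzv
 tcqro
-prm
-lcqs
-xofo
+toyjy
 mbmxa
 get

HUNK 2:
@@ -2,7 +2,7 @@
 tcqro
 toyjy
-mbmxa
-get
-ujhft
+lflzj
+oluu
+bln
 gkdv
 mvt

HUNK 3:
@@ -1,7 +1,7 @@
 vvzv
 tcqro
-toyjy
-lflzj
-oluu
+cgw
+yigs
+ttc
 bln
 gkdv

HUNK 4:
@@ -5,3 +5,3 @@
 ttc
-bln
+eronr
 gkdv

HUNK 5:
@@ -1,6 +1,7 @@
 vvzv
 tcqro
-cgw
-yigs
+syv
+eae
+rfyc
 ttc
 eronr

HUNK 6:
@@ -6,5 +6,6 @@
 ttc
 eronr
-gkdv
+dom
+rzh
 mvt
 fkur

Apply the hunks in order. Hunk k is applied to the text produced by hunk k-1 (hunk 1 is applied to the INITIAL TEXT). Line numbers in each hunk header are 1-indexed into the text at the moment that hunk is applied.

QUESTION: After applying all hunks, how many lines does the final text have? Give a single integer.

Hunk 1: at line 1 remove [prm,lcqs,xofo] add [toyjy] -> 9 lines: vvzv tcqro toyjy mbmxa get ujhft gkdv mvt fkur
Hunk 2: at line 2 remove [mbmxa,get,ujhft] add [lflzj,oluu,bln] -> 9 lines: vvzv tcqro toyjy lflzj oluu bln gkdv mvt fkur
Hunk 3: at line 1 remove [toyjy,lflzj,oluu] add [cgw,yigs,ttc] -> 9 lines: vvzv tcqro cgw yigs ttc bln gkdv mvt fkur
Hunk 4: at line 5 remove [bln] add [eronr] -> 9 lines: vvzv tcqro cgw yigs ttc eronr gkdv mvt fkur
Hunk 5: at line 1 remove [cgw,yigs] add [syv,eae,rfyc] -> 10 lines: vvzv tcqro syv eae rfyc ttc eronr gkdv mvt fkur
Hunk 6: at line 6 remove [gkdv] add [dom,rzh] -> 11 lines: vvzv tcqro syv eae rfyc ttc eronr dom rzh mvt fkur
Final line count: 11

Answer: 11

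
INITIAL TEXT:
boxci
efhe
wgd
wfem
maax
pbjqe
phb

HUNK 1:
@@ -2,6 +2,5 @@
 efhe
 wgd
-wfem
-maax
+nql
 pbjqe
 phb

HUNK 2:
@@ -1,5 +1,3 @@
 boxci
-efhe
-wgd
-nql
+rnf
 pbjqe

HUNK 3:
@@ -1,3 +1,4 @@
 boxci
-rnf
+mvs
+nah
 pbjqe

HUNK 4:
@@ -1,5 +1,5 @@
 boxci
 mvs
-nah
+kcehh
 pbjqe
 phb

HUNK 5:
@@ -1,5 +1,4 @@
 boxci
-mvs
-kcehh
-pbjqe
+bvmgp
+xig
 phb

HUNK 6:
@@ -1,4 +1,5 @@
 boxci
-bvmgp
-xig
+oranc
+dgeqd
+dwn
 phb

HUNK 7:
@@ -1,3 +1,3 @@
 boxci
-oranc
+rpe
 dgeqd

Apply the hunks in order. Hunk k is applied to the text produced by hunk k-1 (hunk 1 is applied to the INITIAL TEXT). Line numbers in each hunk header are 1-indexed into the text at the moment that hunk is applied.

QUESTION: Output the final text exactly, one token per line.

Answer: boxci
rpe
dgeqd
dwn
phb

Derivation:
Hunk 1: at line 2 remove [wfem,maax] add [nql] -> 6 lines: boxci efhe wgd nql pbjqe phb
Hunk 2: at line 1 remove [efhe,wgd,nql] add [rnf] -> 4 lines: boxci rnf pbjqe phb
Hunk 3: at line 1 remove [rnf] add [mvs,nah] -> 5 lines: boxci mvs nah pbjqe phb
Hunk 4: at line 1 remove [nah] add [kcehh] -> 5 lines: boxci mvs kcehh pbjqe phb
Hunk 5: at line 1 remove [mvs,kcehh,pbjqe] add [bvmgp,xig] -> 4 lines: boxci bvmgp xig phb
Hunk 6: at line 1 remove [bvmgp,xig] add [oranc,dgeqd,dwn] -> 5 lines: boxci oranc dgeqd dwn phb
Hunk 7: at line 1 remove [oranc] add [rpe] -> 5 lines: boxci rpe dgeqd dwn phb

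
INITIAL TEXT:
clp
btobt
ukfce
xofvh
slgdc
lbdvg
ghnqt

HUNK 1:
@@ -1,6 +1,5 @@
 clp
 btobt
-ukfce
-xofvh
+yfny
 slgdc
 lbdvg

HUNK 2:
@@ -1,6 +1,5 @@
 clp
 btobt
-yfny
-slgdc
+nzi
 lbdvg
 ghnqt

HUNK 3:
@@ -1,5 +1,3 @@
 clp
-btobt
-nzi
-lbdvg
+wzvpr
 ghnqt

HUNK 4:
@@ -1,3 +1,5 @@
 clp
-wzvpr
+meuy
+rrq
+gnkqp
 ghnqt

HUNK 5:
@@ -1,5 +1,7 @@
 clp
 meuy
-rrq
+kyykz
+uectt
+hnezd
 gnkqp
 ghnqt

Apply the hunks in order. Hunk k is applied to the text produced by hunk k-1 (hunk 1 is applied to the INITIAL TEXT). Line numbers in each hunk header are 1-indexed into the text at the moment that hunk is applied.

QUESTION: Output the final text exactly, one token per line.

Hunk 1: at line 1 remove [ukfce,xofvh] add [yfny] -> 6 lines: clp btobt yfny slgdc lbdvg ghnqt
Hunk 2: at line 1 remove [yfny,slgdc] add [nzi] -> 5 lines: clp btobt nzi lbdvg ghnqt
Hunk 3: at line 1 remove [btobt,nzi,lbdvg] add [wzvpr] -> 3 lines: clp wzvpr ghnqt
Hunk 4: at line 1 remove [wzvpr] add [meuy,rrq,gnkqp] -> 5 lines: clp meuy rrq gnkqp ghnqt
Hunk 5: at line 1 remove [rrq] add [kyykz,uectt,hnezd] -> 7 lines: clp meuy kyykz uectt hnezd gnkqp ghnqt

Answer: clp
meuy
kyykz
uectt
hnezd
gnkqp
ghnqt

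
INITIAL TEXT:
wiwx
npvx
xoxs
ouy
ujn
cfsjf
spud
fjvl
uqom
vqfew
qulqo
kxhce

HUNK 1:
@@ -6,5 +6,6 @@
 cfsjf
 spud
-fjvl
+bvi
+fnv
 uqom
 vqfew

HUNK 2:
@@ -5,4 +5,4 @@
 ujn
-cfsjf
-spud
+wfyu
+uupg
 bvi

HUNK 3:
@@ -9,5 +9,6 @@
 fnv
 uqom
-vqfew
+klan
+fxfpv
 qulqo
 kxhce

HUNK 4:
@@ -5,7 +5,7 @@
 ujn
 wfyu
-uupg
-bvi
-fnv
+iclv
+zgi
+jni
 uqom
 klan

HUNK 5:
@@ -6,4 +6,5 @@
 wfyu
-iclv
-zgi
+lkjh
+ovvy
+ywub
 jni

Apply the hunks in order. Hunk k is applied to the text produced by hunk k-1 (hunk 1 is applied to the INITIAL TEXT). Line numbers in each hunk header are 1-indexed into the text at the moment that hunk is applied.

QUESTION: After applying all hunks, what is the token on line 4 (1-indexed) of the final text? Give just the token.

Answer: ouy

Derivation:
Hunk 1: at line 6 remove [fjvl] add [bvi,fnv] -> 13 lines: wiwx npvx xoxs ouy ujn cfsjf spud bvi fnv uqom vqfew qulqo kxhce
Hunk 2: at line 5 remove [cfsjf,spud] add [wfyu,uupg] -> 13 lines: wiwx npvx xoxs ouy ujn wfyu uupg bvi fnv uqom vqfew qulqo kxhce
Hunk 3: at line 9 remove [vqfew] add [klan,fxfpv] -> 14 lines: wiwx npvx xoxs ouy ujn wfyu uupg bvi fnv uqom klan fxfpv qulqo kxhce
Hunk 4: at line 5 remove [uupg,bvi,fnv] add [iclv,zgi,jni] -> 14 lines: wiwx npvx xoxs ouy ujn wfyu iclv zgi jni uqom klan fxfpv qulqo kxhce
Hunk 5: at line 6 remove [iclv,zgi] add [lkjh,ovvy,ywub] -> 15 lines: wiwx npvx xoxs ouy ujn wfyu lkjh ovvy ywub jni uqom klan fxfpv qulqo kxhce
Final line 4: ouy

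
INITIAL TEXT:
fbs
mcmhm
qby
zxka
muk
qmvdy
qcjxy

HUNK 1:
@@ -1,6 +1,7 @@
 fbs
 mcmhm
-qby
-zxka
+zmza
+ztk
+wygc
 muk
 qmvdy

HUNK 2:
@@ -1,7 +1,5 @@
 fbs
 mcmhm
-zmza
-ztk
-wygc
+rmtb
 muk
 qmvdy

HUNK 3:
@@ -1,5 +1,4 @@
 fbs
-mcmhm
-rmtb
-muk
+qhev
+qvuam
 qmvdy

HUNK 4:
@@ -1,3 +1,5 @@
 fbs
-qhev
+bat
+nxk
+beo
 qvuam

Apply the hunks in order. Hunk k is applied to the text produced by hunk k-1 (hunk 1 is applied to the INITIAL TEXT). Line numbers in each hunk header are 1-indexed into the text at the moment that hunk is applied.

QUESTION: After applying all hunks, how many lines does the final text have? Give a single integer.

Answer: 7

Derivation:
Hunk 1: at line 1 remove [qby,zxka] add [zmza,ztk,wygc] -> 8 lines: fbs mcmhm zmza ztk wygc muk qmvdy qcjxy
Hunk 2: at line 1 remove [zmza,ztk,wygc] add [rmtb] -> 6 lines: fbs mcmhm rmtb muk qmvdy qcjxy
Hunk 3: at line 1 remove [mcmhm,rmtb,muk] add [qhev,qvuam] -> 5 lines: fbs qhev qvuam qmvdy qcjxy
Hunk 4: at line 1 remove [qhev] add [bat,nxk,beo] -> 7 lines: fbs bat nxk beo qvuam qmvdy qcjxy
Final line count: 7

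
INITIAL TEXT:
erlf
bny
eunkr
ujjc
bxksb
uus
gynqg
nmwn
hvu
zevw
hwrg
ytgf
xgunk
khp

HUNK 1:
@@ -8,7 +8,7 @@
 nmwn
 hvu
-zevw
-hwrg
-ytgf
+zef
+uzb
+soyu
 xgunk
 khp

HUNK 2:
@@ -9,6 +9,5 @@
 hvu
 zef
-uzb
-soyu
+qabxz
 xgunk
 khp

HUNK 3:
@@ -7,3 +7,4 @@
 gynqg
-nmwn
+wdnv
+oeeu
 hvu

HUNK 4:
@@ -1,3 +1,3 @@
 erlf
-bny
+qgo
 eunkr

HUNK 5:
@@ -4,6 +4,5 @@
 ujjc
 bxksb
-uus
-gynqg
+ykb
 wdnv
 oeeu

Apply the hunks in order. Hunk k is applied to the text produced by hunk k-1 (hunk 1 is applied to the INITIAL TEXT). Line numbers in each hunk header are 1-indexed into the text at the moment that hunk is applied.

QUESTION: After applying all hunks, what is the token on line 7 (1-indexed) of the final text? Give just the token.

Hunk 1: at line 8 remove [zevw,hwrg,ytgf] add [zef,uzb,soyu] -> 14 lines: erlf bny eunkr ujjc bxksb uus gynqg nmwn hvu zef uzb soyu xgunk khp
Hunk 2: at line 9 remove [uzb,soyu] add [qabxz] -> 13 lines: erlf bny eunkr ujjc bxksb uus gynqg nmwn hvu zef qabxz xgunk khp
Hunk 3: at line 7 remove [nmwn] add [wdnv,oeeu] -> 14 lines: erlf bny eunkr ujjc bxksb uus gynqg wdnv oeeu hvu zef qabxz xgunk khp
Hunk 4: at line 1 remove [bny] add [qgo] -> 14 lines: erlf qgo eunkr ujjc bxksb uus gynqg wdnv oeeu hvu zef qabxz xgunk khp
Hunk 5: at line 4 remove [uus,gynqg] add [ykb] -> 13 lines: erlf qgo eunkr ujjc bxksb ykb wdnv oeeu hvu zef qabxz xgunk khp
Final line 7: wdnv

Answer: wdnv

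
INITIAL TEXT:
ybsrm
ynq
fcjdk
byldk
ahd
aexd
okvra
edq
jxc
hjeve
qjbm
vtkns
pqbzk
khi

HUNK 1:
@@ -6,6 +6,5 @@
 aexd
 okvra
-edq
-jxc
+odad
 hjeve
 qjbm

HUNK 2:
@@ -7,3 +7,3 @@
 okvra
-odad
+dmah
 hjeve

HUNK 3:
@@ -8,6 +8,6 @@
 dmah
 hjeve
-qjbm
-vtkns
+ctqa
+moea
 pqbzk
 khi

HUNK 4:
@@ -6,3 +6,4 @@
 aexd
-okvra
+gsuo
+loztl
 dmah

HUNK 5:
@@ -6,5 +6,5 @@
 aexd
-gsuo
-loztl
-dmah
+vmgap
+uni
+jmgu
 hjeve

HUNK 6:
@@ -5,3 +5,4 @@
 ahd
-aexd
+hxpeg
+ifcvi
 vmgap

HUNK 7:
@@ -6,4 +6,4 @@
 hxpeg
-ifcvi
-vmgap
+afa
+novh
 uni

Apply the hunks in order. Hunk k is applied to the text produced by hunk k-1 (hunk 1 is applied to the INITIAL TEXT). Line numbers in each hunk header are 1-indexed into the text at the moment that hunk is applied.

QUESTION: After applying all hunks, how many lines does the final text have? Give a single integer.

Hunk 1: at line 6 remove [edq,jxc] add [odad] -> 13 lines: ybsrm ynq fcjdk byldk ahd aexd okvra odad hjeve qjbm vtkns pqbzk khi
Hunk 2: at line 7 remove [odad] add [dmah] -> 13 lines: ybsrm ynq fcjdk byldk ahd aexd okvra dmah hjeve qjbm vtkns pqbzk khi
Hunk 3: at line 8 remove [qjbm,vtkns] add [ctqa,moea] -> 13 lines: ybsrm ynq fcjdk byldk ahd aexd okvra dmah hjeve ctqa moea pqbzk khi
Hunk 4: at line 6 remove [okvra] add [gsuo,loztl] -> 14 lines: ybsrm ynq fcjdk byldk ahd aexd gsuo loztl dmah hjeve ctqa moea pqbzk khi
Hunk 5: at line 6 remove [gsuo,loztl,dmah] add [vmgap,uni,jmgu] -> 14 lines: ybsrm ynq fcjdk byldk ahd aexd vmgap uni jmgu hjeve ctqa moea pqbzk khi
Hunk 6: at line 5 remove [aexd] add [hxpeg,ifcvi] -> 15 lines: ybsrm ynq fcjdk byldk ahd hxpeg ifcvi vmgap uni jmgu hjeve ctqa moea pqbzk khi
Hunk 7: at line 6 remove [ifcvi,vmgap] add [afa,novh] -> 15 lines: ybsrm ynq fcjdk byldk ahd hxpeg afa novh uni jmgu hjeve ctqa moea pqbzk khi
Final line count: 15

Answer: 15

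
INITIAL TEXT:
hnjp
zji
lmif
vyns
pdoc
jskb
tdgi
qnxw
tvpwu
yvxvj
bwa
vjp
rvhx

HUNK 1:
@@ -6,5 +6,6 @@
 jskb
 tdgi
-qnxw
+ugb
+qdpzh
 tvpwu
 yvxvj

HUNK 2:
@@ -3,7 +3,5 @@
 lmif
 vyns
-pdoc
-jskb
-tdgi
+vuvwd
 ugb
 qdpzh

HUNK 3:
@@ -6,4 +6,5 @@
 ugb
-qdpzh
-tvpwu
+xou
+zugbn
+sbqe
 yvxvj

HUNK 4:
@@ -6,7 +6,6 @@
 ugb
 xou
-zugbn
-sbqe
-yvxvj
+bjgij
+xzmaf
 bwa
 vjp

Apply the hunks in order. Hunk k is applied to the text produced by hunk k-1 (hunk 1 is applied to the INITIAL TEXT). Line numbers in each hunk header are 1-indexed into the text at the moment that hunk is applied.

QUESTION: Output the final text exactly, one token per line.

Hunk 1: at line 6 remove [qnxw] add [ugb,qdpzh] -> 14 lines: hnjp zji lmif vyns pdoc jskb tdgi ugb qdpzh tvpwu yvxvj bwa vjp rvhx
Hunk 2: at line 3 remove [pdoc,jskb,tdgi] add [vuvwd] -> 12 lines: hnjp zji lmif vyns vuvwd ugb qdpzh tvpwu yvxvj bwa vjp rvhx
Hunk 3: at line 6 remove [qdpzh,tvpwu] add [xou,zugbn,sbqe] -> 13 lines: hnjp zji lmif vyns vuvwd ugb xou zugbn sbqe yvxvj bwa vjp rvhx
Hunk 4: at line 6 remove [zugbn,sbqe,yvxvj] add [bjgij,xzmaf] -> 12 lines: hnjp zji lmif vyns vuvwd ugb xou bjgij xzmaf bwa vjp rvhx

Answer: hnjp
zji
lmif
vyns
vuvwd
ugb
xou
bjgij
xzmaf
bwa
vjp
rvhx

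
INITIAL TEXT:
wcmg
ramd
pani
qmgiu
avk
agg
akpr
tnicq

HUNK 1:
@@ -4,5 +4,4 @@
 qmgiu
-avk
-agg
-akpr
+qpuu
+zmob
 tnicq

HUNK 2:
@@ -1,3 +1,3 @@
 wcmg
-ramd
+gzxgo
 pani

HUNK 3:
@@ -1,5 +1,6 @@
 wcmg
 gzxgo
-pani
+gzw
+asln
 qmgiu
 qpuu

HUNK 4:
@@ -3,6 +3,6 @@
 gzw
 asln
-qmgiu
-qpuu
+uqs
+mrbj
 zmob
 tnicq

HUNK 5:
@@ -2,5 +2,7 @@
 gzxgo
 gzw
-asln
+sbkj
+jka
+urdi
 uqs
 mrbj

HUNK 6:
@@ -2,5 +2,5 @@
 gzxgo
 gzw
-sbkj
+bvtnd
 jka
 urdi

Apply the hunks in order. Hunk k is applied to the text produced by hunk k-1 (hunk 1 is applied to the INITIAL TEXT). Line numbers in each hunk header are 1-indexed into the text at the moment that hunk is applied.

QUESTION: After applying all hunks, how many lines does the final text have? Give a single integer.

Answer: 10

Derivation:
Hunk 1: at line 4 remove [avk,agg,akpr] add [qpuu,zmob] -> 7 lines: wcmg ramd pani qmgiu qpuu zmob tnicq
Hunk 2: at line 1 remove [ramd] add [gzxgo] -> 7 lines: wcmg gzxgo pani qmgiu qpuu zmob tnicq
Hunk 3: at line 1 remove [pani] add [gzw,asln] -> 8 lines: wcmg gzxgo gzw asln qmgiu qpuu zmob tnicq
Hunk 4: at line 3 remove [qmgiu,qpuu] add [uqs,mrbj] -> 8 lines: wcmg gzxgo gzw asln uqs mrbj zmob tnicq
Hunk 5: at line 2 remove [asln] add [sbkj,jka,urdi] -> 10 lines: wcmg gzxgo gzw sbkj jka urdi uqs mrbj zmob tnicq
Hunk 6: at line 2 remove [sbkj] add [bvtnd] -> 10 lines: wcmg gzxgo gzw bvtnd jka urdi uqs mrbj zmob tnicq
Final line count: 10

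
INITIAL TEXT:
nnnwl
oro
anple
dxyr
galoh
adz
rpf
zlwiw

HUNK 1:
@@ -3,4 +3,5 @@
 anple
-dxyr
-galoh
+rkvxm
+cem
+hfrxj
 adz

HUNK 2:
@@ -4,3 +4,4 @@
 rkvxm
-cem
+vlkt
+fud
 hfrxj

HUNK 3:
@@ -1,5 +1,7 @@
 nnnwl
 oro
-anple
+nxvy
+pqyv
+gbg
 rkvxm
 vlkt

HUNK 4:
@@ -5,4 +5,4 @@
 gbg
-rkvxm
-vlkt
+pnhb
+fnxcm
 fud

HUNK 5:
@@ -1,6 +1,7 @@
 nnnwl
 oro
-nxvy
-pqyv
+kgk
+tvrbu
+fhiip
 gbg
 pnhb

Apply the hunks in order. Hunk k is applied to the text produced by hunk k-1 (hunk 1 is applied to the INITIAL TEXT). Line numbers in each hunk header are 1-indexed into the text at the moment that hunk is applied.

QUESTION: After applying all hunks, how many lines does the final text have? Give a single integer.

Hunk 1: at line 3 remove [dxyr,galoh] add [rkvxm,cem,hfrxj] -> 9 lines: nnnwl oro anple rkvxm cem hfrxj adz rpf zlwiw
Hunk 2: at line 4 remove [cem] add [vlkt,fud] -> 10 lines: nnnwl oro anple rkvxm vlkt fud hfrxj adz rpf zlwiw
Hunk 3: at line 1 remove [anple] add [nxvy,pqyv,gbg] -> 12 lines: nnnwl oro nxvy pqyv gbg rkvxm vlkt fud hfrxj adz rpf zlwiw
Hunk 4: at line 5 remove [rkvxm,vlkt] add [pnhb,fnxcm] -> 12 lines: nnnwl oro nxvy pqyv gbg pnhb fnxcm fud hfrxj adz rpf zlwiw
Hunk 5: at line 1 remove [nxvy,pqyv] add [kgk,tvrbu,fhiip] -> 13 lines: nnnwl oro kgk tvrbu fhiip gbg pnhb fnxcm fud hfrxj adz rpf zlwiw
Final line count: 13

Answer: 13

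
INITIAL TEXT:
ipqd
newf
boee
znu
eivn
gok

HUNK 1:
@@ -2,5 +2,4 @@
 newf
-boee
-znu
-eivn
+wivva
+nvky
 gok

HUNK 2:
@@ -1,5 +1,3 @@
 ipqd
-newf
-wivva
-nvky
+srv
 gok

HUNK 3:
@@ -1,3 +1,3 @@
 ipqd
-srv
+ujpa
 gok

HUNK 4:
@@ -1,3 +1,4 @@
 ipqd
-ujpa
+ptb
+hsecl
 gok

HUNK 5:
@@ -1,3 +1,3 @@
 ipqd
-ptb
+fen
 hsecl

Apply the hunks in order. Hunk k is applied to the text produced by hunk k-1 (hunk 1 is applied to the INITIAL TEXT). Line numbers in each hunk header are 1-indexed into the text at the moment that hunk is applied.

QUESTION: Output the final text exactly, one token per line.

Hunk 1: at line 2 remove [boee,znu,eivn] add [wivva,nvky] -> 5 lines: ipqd newf wivva nvky gok
Hunk 2: at line 1 remove [newf,wivva,nvky] add [srv] -> 3 lines: ipqd srv gok
Hunk 3: at line 1 remove [srv] add [ujpa] -> 3 lines: ipqd ujpa gok
Hunk 4: at line 1 remove [ujpa] add [ptb,hsecl] -> 4 lines: ipqd ptb hsecl gok
Hunk 5: at line 1 remove [ptb] add [fen] -> 4 lines: ipqd fen hsecl gok

Answer: ipqd
fen
hsecl
gok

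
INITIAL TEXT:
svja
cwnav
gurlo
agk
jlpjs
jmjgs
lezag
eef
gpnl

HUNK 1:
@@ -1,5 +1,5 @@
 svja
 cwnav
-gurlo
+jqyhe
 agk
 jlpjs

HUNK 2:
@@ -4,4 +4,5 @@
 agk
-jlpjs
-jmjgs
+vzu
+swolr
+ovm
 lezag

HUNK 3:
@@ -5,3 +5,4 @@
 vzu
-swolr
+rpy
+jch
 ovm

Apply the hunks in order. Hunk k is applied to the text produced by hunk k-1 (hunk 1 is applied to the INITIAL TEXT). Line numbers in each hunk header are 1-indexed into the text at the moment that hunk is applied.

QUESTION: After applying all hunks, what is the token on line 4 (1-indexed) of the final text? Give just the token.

Answer: agk

Derivation:
Hunk 1: at line 1 remove [gurlo] add [jqyhe] -> 9 lines: svja cwnav jqyhe agk jlpjs jmjgs lezag eef gpnl
Hunk 2: at line 4 remove [jlpjs,jmjgs] add [vzu,swolr,ovm] -> 10 lines: svja cwnav jqyhe agk vzu swolr ovm lezag eef gpnl
Hunk 3: at line 5 remove [swolr] add [rpy,jch] -> 11 lines: svja cwnav jqyhe agk vzu rpy jch ovm lezag eef gpnl
Final line 4: agk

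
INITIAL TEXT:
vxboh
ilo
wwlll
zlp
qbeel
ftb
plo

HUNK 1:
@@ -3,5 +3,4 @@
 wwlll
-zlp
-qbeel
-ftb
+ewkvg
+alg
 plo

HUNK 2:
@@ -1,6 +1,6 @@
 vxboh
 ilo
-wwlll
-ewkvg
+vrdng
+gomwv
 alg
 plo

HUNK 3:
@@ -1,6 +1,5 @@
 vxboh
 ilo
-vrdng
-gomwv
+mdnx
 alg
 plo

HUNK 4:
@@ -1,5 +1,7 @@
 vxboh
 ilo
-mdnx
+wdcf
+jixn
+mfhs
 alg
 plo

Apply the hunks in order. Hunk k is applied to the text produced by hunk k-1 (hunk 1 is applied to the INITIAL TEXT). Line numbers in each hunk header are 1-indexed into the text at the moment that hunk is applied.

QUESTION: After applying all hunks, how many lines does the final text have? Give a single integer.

Hunk 1: at line 3 remove [zlp,qbeel,ftb] add [ewkvg,alg] -> 6 lines: vxboh ilo wwlll ewkvg alg plo
Hunk 2: at line 1 remove [wwlll,ewkvg] add [vrdng,gomwv] -> 6 lines: vxboh ilo vrdng gomwv alg plo
Hunk 3: at line 1 remove [vrdng,gomwv] add [mdnx] -> 5 lines: vxboh ilo mdnx alg plo
Hunk 4: at line 1 remove [mdnx] add [wdcf,jixn,mfhs] -> 7 lines: vxboh ilo wdcf jixn mfhs alg plo
Final line count: 7

Answer: 7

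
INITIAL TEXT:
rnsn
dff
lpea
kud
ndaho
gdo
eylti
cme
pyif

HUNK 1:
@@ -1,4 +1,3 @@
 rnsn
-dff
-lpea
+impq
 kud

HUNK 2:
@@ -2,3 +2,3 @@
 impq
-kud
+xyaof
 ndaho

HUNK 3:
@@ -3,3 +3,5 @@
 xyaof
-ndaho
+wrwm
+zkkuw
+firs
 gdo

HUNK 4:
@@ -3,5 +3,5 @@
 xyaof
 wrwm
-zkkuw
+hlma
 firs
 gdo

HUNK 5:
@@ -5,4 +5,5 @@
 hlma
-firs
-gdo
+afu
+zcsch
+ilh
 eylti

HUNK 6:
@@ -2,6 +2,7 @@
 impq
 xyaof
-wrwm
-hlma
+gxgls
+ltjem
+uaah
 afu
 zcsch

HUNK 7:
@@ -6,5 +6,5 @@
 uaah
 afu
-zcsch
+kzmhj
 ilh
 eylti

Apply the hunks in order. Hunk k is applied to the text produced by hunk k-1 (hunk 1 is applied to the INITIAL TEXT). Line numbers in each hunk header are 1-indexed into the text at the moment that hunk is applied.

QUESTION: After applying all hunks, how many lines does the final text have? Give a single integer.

Hunk 1: at line 1 remove [dff,lpea] add [impq] -> 8 lines: rnsn impq kud ndaho gdo eylti cme pyif
Hunk 2: at line 2 remove [kud] add [xyaof] -> 8 lines: rnsn impq xyaof ndaho gdo eylti cme pyif
Hunk 3: at line 3 remove [ndaho] add [wrwm,zkkuw,firs] -> 10 lines: rnsn impq xyaof wrwm zkkuw firs gdo eylti cme pyif
Hunk 4: at line 3 remove [zkkuw] add [hlma] -> 10 lines: rnsn impq xyaof wrwm hlma firs gdo eylti cme pyif
Hunk 5: at line 5 remove [firs,gdo] add [afu,zcsch,ilh] -> 11 lines: rnsn impq xyaof wrwm hlma afu zcsch ilh eylti cme pyif
Hunk 6: at line 2 remove [wrwm,hlma] add [gxgls,ltjem,uaah] -> 12 lines: rnsn impq xyaof gxgls ltjem uaah afu zcsch ilh eylti cme pyif
Hunk 7: at line 6 remove [zcsch] add [kzmhj] -> 12 lines: rnsn impq xyaof gxgls ltjem uaah afu kzmhj ilh eylti cme pyif
Final line count: 12

Answer: 12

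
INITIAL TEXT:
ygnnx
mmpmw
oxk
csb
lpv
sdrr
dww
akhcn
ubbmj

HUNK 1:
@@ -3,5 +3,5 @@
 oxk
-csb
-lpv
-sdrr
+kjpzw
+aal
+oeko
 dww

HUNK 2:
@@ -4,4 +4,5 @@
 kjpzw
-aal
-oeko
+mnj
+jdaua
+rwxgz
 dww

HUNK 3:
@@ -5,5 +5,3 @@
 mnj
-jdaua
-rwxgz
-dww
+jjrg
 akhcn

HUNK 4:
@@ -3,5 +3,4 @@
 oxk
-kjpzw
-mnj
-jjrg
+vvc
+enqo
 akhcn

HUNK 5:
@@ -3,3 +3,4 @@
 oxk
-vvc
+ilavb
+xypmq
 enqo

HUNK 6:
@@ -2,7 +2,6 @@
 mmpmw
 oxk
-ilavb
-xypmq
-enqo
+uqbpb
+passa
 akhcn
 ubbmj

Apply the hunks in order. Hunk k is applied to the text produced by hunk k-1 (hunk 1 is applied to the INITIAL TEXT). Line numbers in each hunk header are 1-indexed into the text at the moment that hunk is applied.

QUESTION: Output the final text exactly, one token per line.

Hunk 1: at line 3 remove [csb,lpv,sdrr] add [kjpzw,aal,oeko] -> 9 lines: ygnnx mmpmw oxk kjpzw aal oeko dww akhcn ubbmj
Hunk 2: at line 4 remove [aal,oeko] add [mnj,jdaua,rwxgz] -> 10 lines: ygnnx mmpmw oxk kjpzw mnj jdaua rwxgz dww akhcn ubbmj
Hunk 3: at line 5 remove [jdaua,rwxgz,dww] add [jjrg] -> 8 lines: ygnnx mmpmw oxk kjpzw mnj jjrg akhcn ubbmj
Hunk 4: at line 3 remove [kjpzw,mnj,jjrg] add [vvc,enqo] -> 7 lines: ygnnx mmpmw oxk vvc enqo akhcn ubbmj
Hunk 5: at line 3 remove [vvc] add [ilavb,xypmq] -> 8 lines: ygnnx mmpmw oxk ilavb xypmq enqo akhcn ubbmj
Hunk 6: at line 2 remove [ilavb,xypmq,enqo] add [uqbpb,passa] -> 7 lines: ygnnx mmpmw oxk uqbpb passa akhcn ubbmj

Answer: ygnnx
mmpmw
oxk
uqbpb
passa
akhcn
ubbmj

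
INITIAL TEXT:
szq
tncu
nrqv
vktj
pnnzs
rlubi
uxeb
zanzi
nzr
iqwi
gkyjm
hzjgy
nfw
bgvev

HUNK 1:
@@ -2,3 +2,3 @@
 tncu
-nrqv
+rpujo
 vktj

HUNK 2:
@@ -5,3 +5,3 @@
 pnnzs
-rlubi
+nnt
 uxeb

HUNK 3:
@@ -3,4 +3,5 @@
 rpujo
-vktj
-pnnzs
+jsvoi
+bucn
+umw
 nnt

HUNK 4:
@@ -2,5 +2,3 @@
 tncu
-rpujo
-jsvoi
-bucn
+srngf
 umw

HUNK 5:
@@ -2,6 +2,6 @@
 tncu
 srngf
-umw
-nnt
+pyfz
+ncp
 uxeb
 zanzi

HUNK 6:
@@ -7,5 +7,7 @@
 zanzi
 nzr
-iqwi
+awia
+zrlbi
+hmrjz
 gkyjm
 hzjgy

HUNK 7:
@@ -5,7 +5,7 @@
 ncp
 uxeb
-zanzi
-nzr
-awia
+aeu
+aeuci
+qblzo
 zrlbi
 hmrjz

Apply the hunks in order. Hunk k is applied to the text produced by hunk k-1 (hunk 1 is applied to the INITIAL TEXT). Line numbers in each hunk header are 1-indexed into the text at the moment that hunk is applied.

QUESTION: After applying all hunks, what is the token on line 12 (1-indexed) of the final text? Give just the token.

Hunk 1: at line 2 remove [nrqv] add [rpujo] -> 14 lines: szq tncu rpujo vktj pnnzs rlubi uxeb zanzi nzr iqwi gkyjm hzjgy nfw bgvev
Hunk 2: at line 5 remove [rlubi] add [nnt] -> 14 lines: szq tncu rpujo vktj pnnzs nnt uxeb zanzi nzr iqwi gkyjm hzjgy nfw bgvev
Hunk 3: at line 3 remove [vktj,pnnzs] add [jsvoi,bucn,umw] -> 15 lines: szq tncu rpujo jsvoi bucn umw nnt uxeb zanzi nzr iqwi gkyjm hzjgy nfw bgvev
Hunk 4: at line 2 remove [rpujo,jsvoi,bucn] add [srngf] -> 13 lines: szq tncu srngf umw nnt uxeb zanzi nzr iqwi gkyjm hzjgy nfw bgvev
Hunk 5: at line 2 remove [umw,nnt] add [pyfz,ncp] -> 13 lines: szq tncu srngf pyfz ncp uxeb zanzi nzr iqwi gkyjm hzjgy nfw bgvev
Hunk 6: at line 7 remove [iqwi] add [awia,zrlbi,hmrjz] -> 15 lines: szq tncu srngf pyfz ncp uxeb zanzi nzr awia zrlbi hmrjz gkyjm hzjgy nfw bgvev
Hunk 7: at line 5 remove [zanzi,nzr,awia] add [aeu,aeuci,qblzo] -> 15 lines: szq tncu srngf pyfz ncp uxeb aeu aeuci qblzo zrlbi hmrjz gkyjm hzjgy nfw bgvev
Final line 12: gkyjm

Answer: gkyjm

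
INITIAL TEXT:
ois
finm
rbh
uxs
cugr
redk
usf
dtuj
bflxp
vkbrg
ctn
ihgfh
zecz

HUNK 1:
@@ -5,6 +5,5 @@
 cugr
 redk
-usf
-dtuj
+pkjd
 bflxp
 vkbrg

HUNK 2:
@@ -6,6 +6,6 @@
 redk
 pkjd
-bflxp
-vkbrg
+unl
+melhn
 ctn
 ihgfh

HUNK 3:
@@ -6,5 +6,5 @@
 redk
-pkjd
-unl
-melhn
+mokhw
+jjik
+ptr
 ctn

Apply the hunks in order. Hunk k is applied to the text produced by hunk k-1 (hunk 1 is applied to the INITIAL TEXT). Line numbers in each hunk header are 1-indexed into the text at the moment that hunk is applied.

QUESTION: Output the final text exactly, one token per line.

Answer: ois
finm
rbh
uxs
cugr
redk
mokhw
jjik
ptr
ctn
ihgfh
zecz

Derivation:
Hunk 1: at line 5 remove [usf,dtuj] add [pkjd] -> 12 lines: ois finm rbh uxs cugr redk pkjd bflxp vkbrg ctn ihgfh zecz
Hunk 2: at line 6 remove [bflxp,vkbrg] add [unl,melhn] -> 12 lines: ois finm rbh uxs cugr redk pkjd unl melhn ctn ihgfh zecz
Hunk 3: at line 6 remove [pkjd,unl,melhn] add [mokhw,jjik,ptr] -> 12 lines: ois finm rbh uxs cugr redk mokhw jjik ptr ctn ihgfh zecz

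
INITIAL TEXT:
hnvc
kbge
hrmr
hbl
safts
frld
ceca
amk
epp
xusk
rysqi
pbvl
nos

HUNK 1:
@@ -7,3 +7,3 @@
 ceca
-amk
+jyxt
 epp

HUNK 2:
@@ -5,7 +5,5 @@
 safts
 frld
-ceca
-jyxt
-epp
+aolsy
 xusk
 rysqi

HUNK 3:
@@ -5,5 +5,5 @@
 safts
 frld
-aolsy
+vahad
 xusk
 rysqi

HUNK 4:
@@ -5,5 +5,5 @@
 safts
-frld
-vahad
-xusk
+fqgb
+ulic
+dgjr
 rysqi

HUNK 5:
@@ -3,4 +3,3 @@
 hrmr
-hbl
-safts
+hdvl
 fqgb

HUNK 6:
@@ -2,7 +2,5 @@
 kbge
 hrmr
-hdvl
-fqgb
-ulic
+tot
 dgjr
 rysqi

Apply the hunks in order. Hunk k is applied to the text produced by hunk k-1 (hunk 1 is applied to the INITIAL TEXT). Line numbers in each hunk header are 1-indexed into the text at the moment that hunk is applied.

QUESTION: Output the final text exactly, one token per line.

Hunk 1: at line 7 remove [amk] add [jyxt] -> 13 lines: hnvc kbge hrmr hbl safts frld ceca jyxt epp xusk rysqi pbvl nos
Hunk 2: at line 5 remove [ceca,jyxt,epp] add [aolsy] -> 11 lines: hnvc kbge hrmr hbl safts frld aolsy xusk rysqi pbvl nos
Hunk 3: at line 5 remove [aolsy] add [vahad] -> 11 lines: hnvc kbge hrmr hbl safts frld vahad xusk rysqi pbvl nos
Hunk 4: at line 5 remove [frld,vahad,xusk] add [fqgb,ulic,dgjr] -> 11 lines: hnvc kbge hrmr hbl safts fqgb ulic dgjr rysqi pbvl nos
Hunk 5: at line 3 remove [hbl,safts] add [hdvl] -> 10 lines: hnvc kbge hrmr hdvl fqgb ulic dgjr rysqi pbvl nos
Hunk 6: at line 2 remove [hdvl,fqgb,ulic] add [tot] -> 8 lines: hnvc kbge hrmr tot dgjr rysqi pbvl nos

Answer: hnvc
kbge
hrmr
tot
dgjr
rysqi
pbvl
nos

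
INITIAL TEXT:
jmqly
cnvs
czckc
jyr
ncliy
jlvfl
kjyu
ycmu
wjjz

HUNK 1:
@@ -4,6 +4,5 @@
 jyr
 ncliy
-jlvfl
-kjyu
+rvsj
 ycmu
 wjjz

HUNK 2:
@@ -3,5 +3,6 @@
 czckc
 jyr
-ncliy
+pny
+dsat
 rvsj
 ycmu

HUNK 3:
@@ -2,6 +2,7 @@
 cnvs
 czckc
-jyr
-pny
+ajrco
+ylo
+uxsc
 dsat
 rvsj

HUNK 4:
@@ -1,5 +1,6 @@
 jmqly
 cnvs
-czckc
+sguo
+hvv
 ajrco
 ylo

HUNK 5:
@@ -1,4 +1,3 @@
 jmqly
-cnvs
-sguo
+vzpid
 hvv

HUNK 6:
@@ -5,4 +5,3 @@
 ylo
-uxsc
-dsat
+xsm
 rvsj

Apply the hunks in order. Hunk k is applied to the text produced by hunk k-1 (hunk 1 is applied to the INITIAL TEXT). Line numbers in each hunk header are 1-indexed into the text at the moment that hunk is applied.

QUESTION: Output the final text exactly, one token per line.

Answer: jmqly
vzpid
hvv
ajrco
ylo
xsm
rvsj
ycmu
wjjz

Derivation:
Hunk 1: at line 4 remove [jlvfl,kjyu] add [rvsj] -> 8 lines: jmqly cnvs czckc jyr ncliy rvsj ycmu wjjz
Hunk 2: at line 3 remove [ncliy] add [pny,dsat] -> 9 lines: jmqly cnvs czckc jyr pny dsat rvsj ycmu wjjz
Hunk 3: at line 2 remove [jyr,pny] add [ajrco,ylo,uxsc] -> 10 lines: jmqly cnvs czckc ajrco ylo uxsc dsat rvsj ycmu wjjz
Hunk 4: at line 1 remove [czckc] add [sguo,hvv] -> 11 lines: jmqly cnvs sguo hvv ajrco ylo uxsc dsat rvsj ycmu wjjz
Hunk 5: at line 1 remove [cnvs,sguo] add [vzpid] -> 10 lines: jmqly vzpid hvv ajrco ylo uxsc dsat rvsj ycmu wjjz
Hunk 6: at line 5 remove [uxsc,dsat] add [xsm] -> 9 lines: jmqly vzpid hvv ajrco ylo xsm rvsj ycmu wjjz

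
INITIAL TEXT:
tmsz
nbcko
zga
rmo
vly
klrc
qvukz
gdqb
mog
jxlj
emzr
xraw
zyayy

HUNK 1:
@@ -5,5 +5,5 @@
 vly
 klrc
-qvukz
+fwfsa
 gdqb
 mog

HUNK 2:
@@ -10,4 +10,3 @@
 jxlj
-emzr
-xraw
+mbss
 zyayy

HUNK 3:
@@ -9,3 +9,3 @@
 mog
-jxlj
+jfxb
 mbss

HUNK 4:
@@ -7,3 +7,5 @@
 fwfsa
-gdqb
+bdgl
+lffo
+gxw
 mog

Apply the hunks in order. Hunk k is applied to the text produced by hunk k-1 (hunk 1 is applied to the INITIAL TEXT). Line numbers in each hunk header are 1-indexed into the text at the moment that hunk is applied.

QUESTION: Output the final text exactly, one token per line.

Hunk 1: at line 5 remove [qvukz] add [fwfsa] -> 13 lines: tmsz nbcko zga rmo vly klrc fwfsa gdqb mog jxlj emzr xraw zyayy
Hunk 2: at line 10 remove [emzr,xraw] add [mbss] -> 12 lines: tmsz nbcko zga rmo vly klrc fwfsa gdqb mog jxlj mbss zyayy
Hunk 3: at line 9 remove [jxlj] add [jfxb] -> 12 lines: tmsz nbcko zga rmo vly klrc fwfsa gdqb mog jfxb mbss zyayy
Hunk 4: at line 7 remove [gdqb] add [bdgl,lffo,gxw] -> 14 lines: tmsz nbcko zga rmo vly klrc fwfsa bdgl lffo gxw mog jfxb mbss zyayy

Answer: tmsz
nbcko
zga
rmo
vly
klrc
fwfsa
bdgl
lffo
gxw
mog
jfxb
mbss
zyayy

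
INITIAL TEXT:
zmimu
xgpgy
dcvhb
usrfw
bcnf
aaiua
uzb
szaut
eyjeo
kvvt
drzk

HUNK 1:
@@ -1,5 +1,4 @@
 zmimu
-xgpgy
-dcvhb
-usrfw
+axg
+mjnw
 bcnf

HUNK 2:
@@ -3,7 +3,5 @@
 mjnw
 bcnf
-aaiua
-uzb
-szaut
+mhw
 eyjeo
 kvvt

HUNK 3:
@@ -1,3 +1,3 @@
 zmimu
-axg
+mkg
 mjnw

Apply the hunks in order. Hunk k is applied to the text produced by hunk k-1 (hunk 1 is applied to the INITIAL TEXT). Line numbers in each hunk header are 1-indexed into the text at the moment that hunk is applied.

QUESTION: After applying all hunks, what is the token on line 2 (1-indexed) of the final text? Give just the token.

Hunk 1: at line 1 remove [xgpgy,dcvhb,usrfw] add [axg,mjnw] -> 10 lines: zmimu axg mjnw bcnf aaiua uzb szaut eyjeo kvvt drzk
Hunk 2: at line 3 remove [aaiua,uzb,szaut] add [mhw] -> 8 lines: zmimu axg mjnw bcnf mhw eyjeo kvvt drzk
Hunk 3: at line 1 remove [axg] add [mkg] -> 8 lines: zmimu mkg mjnw bcnf mhw eyjeo kvvt drzk
Final line 2: mkg

Answer: mkg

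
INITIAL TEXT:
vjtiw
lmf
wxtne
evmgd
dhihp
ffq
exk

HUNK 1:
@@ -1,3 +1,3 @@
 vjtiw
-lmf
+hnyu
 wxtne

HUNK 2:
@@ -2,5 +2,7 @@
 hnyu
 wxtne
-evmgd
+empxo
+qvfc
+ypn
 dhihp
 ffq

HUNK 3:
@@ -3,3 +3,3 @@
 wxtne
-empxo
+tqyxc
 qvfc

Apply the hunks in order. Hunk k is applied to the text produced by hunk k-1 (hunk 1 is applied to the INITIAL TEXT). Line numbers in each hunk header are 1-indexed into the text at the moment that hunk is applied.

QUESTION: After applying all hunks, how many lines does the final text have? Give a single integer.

Answer: 9

Derivation:
Hunk 1: at line 1 remove [lmf] add [hnyu] -> 7 lines: vjtiw hnyu wxtne evmgd dhihp ffq exk
Hunk 2: at line 2 remove [evmgd] add [empxo,qvfc,ypn] -> 9 lines: vjtiw hnyu wxtne empxo qvfc ypn dhihp ffq exk
Hunk 3: at line 3 remove [empxo] add [tqyxc] -> 9 lines: vjtiw hnyu wxtne tqyxc qvfc ypn dhihp ffq exk
Final line count: 9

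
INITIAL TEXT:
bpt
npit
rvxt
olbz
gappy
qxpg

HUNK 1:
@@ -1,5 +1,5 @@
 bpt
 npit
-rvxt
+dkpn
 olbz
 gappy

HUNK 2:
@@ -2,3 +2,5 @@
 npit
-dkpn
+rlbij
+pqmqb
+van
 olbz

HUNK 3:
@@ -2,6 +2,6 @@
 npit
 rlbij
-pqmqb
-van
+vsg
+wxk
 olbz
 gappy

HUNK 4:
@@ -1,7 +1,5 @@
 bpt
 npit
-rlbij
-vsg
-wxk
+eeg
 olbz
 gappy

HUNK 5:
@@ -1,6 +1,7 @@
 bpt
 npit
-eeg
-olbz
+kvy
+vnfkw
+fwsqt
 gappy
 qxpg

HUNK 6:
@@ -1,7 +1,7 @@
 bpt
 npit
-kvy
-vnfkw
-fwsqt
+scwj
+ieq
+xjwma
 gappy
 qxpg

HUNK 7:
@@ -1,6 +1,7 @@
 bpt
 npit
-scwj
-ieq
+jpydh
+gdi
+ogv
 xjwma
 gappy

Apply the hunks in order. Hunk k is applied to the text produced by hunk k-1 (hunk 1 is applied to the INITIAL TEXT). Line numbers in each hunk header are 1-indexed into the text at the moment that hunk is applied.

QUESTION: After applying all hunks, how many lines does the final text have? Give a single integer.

Hunk 1: at line 1 remove [rvxt] add [dkpn] -> 6 lines: bpt npit dkpn olbz gappy qxpg
Hunk 2: at line 2 remove [dkpn] add [rlbij,pqmqb,van] -> 8 lines: bpt npit rlbij pqmqb van olbz gappy qxpg
Hunk 3: at line 2 remove [pqmqb,van] add [vsg,wxk] -> 8 lines: bpt npit rlbij vsg wxk olbz gappy qxpg
Hunk 4: at line 1 remove [rlbij,vsg,wxk] add [eeg] -> 6 lines: bpt npit eeg olbz gappy qxpg
Hunk 5: at line 1 remove [eeg,olbz] add [kvy,vnfkw,fwsqt] -> 7 lines: bpt npit kvy vnfkw fwsqt gappy qxpg
Hunk 6: at line 1 remove [kvy,vnfkw,fwsqt] add [scwj,ieq,xjwma] -> 7 lines: bpt npit scwj ieq xjwma gappy qxpg
Hunk 7: at line 1 remove [scwj,ieq] add [jpydh,gdi,ogv] -> 8 lines: bpt npit jpydh gdi ogv xjwma gappy qxpg
Final line count: 8

Answer: 8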